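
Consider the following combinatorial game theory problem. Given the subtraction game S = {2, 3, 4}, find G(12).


The subtraction set is S = {2, 3, 4}.
G(k) = mex{ G(k - s) : s in S, s <= k }. We compute iteratively: G(0) = 0.
G(1) = mex({}) = 0
G(2) = mex({0}) = 1
G(3) = mex({0}) = 1
G(4) = mex({0, 1}) = 2
G(5) = mex({0, 1}) = 2
G(6) = mex({1, 2}) = 0
G(7) = mex({1, 2}) = 0
G(8) = mex({0, 2}) = 1
G(9) = mex({0, 2}) = 1
Observe that G(6)..G(9) = 0, 0, 1, 1 repeats G(0)..G(3) = 0, 0, 1, 1.
For k >= max(S) = 4, G(k) is determined by the previous 4 values G(k-4)..G(k-1); a window of 4 consecutive values has recurred shifted by 6, so by induction G(k + 6) = G(k) for all k >= 0: the sequence is periodic from the start with period 6.
One period: G(0..5) = 0, 0, 1, 1, 2, 2.
12 mod 6 = 0, so G(12) = G(0) = 0.

0


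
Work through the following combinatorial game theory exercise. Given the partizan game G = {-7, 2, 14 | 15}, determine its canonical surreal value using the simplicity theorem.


Left options: {-7, 2, 14}, max = 14
Right options: {15}, min = 15
All options are numbers and max(Left) < min(Right), so by the simplicity theorem the value is the simplest (earliest-born) number strictly between 14 and 15.
No integer lies strictly between 14 and 15, so the value is the dyadic rational m/2^k in the interval with the smallest k (then m odd); search k = 1, 2, ...:
Denominator 2: 29/2 lies strictly between 14 and 15 -- found.
The simplest number in the interval is 29/2.
Game value = 29/2

29/2


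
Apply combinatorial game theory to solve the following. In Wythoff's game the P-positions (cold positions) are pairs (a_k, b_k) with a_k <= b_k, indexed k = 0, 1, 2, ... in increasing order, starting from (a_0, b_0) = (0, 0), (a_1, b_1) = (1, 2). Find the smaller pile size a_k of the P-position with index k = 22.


By Wythoff's theorem, a_k = floor(k * phi) and b_k = floor(k * phi^2) = a_k + k, where phi = (1 + sqrt(5))/2 is the golden ratio.
phi = (1 + sqrt(5))/2 = 1.618034
k = 22
k * phi = 22 * 1.618034 = 35.596748
a_22 = floor(k * phi) = 35

35


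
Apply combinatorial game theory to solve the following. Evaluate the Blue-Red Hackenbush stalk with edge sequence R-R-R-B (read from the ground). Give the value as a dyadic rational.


Edges (from ground): R-R-R-B
By Berlekamp's sign-expansion rule, a Blue-Red Hackenbush stalk has the value of the surreal number whose sign sequence is the edge sequence with B -> + and R -> -.
Sign sequence: ---+
Trace the sign expansion in the surreal number tree, starting from 0:
Edge 1: R (sign -) -> bounds (-inf, 0), value = -1
Edge 2: R (sign -) -> bounds (-inf, -1), value = -2
Edge 3: R (sign -) -> bounds (-inf, -2), value = -3
Edge 4: B (sign +) -> bounds (-3, -2), value = -5/2
Game value = -5/2

-5/2


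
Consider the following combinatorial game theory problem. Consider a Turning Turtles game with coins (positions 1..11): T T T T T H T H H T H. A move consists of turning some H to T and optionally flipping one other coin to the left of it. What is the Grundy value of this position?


Coins: T T T T T H T H H T H
Key fact: a single head at position k behaves exactly like a Nim heap of size k (turning it to T and optionally flipping a coin at j < k corresponds to moving the heap from k to j, or to 0), and heads combine as a disjunctive sum (two heads at the same place would cancel, matching j XOR j = 0). So the Nim-value is the XOR of the 1-indexed positions of the heads.
Face-up positions (1-indexed): [6, 8, 9, 11]
XOR 0 with 6: 0 XOR 6 = 6
XOR 6 with 8: 6 XOR 8 = 14
XOR 14 with 9: 14 XOR 9 = 7
XOR 7 with 11: 7 XOR 11 = 12
Nim-value = 12

12


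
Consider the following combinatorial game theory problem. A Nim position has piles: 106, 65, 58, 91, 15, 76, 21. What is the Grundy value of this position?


We need the XOR (exclusive or) of all pile sizes.
After XOR-ing pile 1 (size 106): 0 XOR 106 = 106
After XOR-ing pile 2 (size 65): 106 XOR 65 = 43
After XOR-ing pile 3 (size 58): 43 XOR 58 = 17
After XOR-ing pile 4 (size 91): 17 XOR 91 = 74
After XOR-ing pile 5 (size 15): 74 XOR 15 = 69
After XOR-ing pile 6 (size 76): 69 XOR 76 = 9
After XOR-ing pile 7 (size 21): 9 XOR 21 = 28
The Nim-value of this position is 28.

28


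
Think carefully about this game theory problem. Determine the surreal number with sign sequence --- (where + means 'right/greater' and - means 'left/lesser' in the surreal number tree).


Sign expansion: ---
Rule: track bounds (lo, hi), initially (-inf, +inf). On '+', the current value becomes lo and we move to the simplest number in (value, hi): value + 1 if hi = +inf, otherwise the midpoint (value + hi)/2. On '-', the current value becomes hi and we move to value - 1 if lo = -inf, otherwise the midpoint (lo + value)/2.
Start at 0.
Step 1: sign = -, move left. Bounds: (-inf, 0). Value = -1
Step 2: sign = -, move left. Bounds: (-inf, -1). Value = -2
Step 3: sign = -, move left. Bounds: (-inf, -2). Value = -3
The surreal number with sign expansion --- is -3.

-3


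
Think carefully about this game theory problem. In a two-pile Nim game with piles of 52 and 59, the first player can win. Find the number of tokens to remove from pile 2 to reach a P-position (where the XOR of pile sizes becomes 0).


Piles: 52 and 59
Current XOR: 52 XOR 59 = 15 (non-zero, so this is an N-position).
To make the XOR zero, we need to find a move that balances the piles.
For pile 2 (size 59): target = 59 XOR 15 = 52
We reduce pile 2 from 59 to 52.
Tokens removed: 59 - 52 = 7
Verification: 52 XOR 52 = 0

7


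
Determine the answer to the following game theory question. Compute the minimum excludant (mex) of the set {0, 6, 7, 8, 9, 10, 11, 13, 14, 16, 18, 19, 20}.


Set = {0, 6, 7, 8, 9, 10, 11, 13, 14, 16, 18, 19, 20}
0 is in the set.
1 is NOT in the set. This is the mex.
mex = 1

1


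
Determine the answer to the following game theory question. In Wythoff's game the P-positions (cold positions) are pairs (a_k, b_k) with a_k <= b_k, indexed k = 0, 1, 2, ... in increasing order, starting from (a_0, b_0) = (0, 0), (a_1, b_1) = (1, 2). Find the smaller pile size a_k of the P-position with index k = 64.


By Wythoff's theorem, a_k = floor(k * phi) and b_k = floor(k * phi^2) = a_k + k, where phi = (1 + sqrt(5))/2 is the golden ratio.
phi = (1 + sqrt(5))/2 = 1.618034
k = 64
k * phi = 64 * 1.618034 = 103.554175
a_64 = floor(k * phi) = 103

103


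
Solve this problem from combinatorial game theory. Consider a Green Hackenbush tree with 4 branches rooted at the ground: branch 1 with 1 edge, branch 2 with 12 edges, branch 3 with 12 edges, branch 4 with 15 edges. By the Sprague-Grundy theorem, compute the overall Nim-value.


The tree has 4 branches from the ground vertex.
In Green Hackenbush, the Nim-value of a simple path of length k is k.
Branch 1: length 1, Nim-value = 1
Branch 2: length 12, Nim-value = 12
Branch 3: length 12, Nim-value = 12
Branch 4: length 15, Nim-value = 15
Total Nim-value = XOR of all branch values:
0 XOR 1 = 1
1 XOR 12 = 13
13 XOR 12 = 1
1 XOR 15 = 14
Nim-value of the tree = 14

14


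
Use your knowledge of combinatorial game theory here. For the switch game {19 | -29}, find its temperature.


The game is {19 | -29}, a switch {a | b} with numbers a > b.
Cooling {a | b} by t gives {a - t | b + t}, which stops being hot when a - t = b + t, i.e. at t = (a - b)/2. So the temperature of a switch is (a - b)/2.
Temperature = (Left option - Right option) / 2
= (19 - (-29)) / 2
= 48 / 2
= 24

24


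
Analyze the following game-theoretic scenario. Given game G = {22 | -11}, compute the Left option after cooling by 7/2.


Original game: {22 | -11} (a switch {a | b} with a > b).
Cooling by t (for t below the temperature (a - b)/2 = 33/2) taxes each move by t: {a | b} cooled by t is {a - t | b + t}.
Cooling amount: t = 7/2
Cooled Left option: 22 - 7/2 = 37/2
Cooled Right option: -11 + 7/2 = -15/2
Cooled game: {37/2 | -15/2}
Left option = 37/2

37/2


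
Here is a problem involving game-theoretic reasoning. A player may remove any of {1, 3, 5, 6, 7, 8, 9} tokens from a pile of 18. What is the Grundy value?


The subtraction set is S = {1, 3, 5, 6, 7, 8, 9}.
G(k) = mex{ G(k - s) : s in S, s <= k }. We compute iteratively: G(0) = 0.
G(1) = mex({0}) = 1
G(2) = mex({1}) = 0
G(3) = mex({0}) = 1
G(4) = mex({1}) = 0
G(5) = mex({0}) = 1
G(6) = mex({0, 1}) = 2
G(7) = mex({0, 1, 2}) = 3
G(8) = mex({0, 1, 3}) = 2
G(9) = mex({0, 1, 2}) = 3
G(10) = mex({0, 1, 3}) = 2
G(11) = mex({0, 1, 2}) = 3
G(12) = mex({0, 1, 2, 3}) = 4
G(13) = mex({0, 1, 2, 3, 4}) = 5
G(14) = mex({1, 2, 3, 5}) = 0
G(15) = mex({0, 2, 3, 4}) = 1
G(16) = mex({1, 2, 3, 5}) = 0
G(17) = mex({0, 2, 3, 4}) = 1
G(18) = mex({1, 2, 3, 4, 5}) = 0
Therefore G(18) = 0.

0


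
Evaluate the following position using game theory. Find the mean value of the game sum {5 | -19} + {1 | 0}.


G1 = {5 | -19}, G2 = {1 | 0}
Each is a switch {a | b} with numbers a > b; its mean value is (a + b)/2, and mean value is additive over game sums: m(G1 + G2) = m(G1) + m(G2).
Mean of G1 = (5 + (-19))/2 = -14/2 = -7
Mean of G2 = (1 + (0))/2 = 1/2 = 1/2
Mean of G1 + G2 = -7 + 1/2 = -13/2

-13/2


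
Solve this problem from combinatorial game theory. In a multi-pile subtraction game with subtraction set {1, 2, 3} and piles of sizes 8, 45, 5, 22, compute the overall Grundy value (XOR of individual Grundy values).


Subtraction set: {1, 2, 3}
For this subtraction set, G(n) = n mod 4 (period = max + 1 = 4).
Pile 1 (size 8): G(8) = 8 mod 4 = 0
Pile 2 (size 45): G(45) = 45 mod 4 = 1
Pile 3 (size 5): G(5) = 5 mod 4 = 1
Pile 4 (size 22): G(22) = 22 mod 4 = 2
Total Grundy value = XOR of all: 0 XOR 1 XOR 1 XOR 2 = 2

2


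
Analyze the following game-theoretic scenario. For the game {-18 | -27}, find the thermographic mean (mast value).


Game = {-18 | -27}, a switch {a | b} with numbers a > b.
Its thermograph has left wall a - t and right wall b + t, which meet at t = (a - b)/2, where both equal (a + b)/2. So the mast (mean value) is at (a + b)/2.
Mean = (-18 + (-27))/2 = -45/2 = -45/2

-45/2


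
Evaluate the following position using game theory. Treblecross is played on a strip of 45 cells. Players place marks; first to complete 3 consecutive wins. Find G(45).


Treblecross: place X on empty cells; 3-in-a-row wins.
Playing within two cells of an existing X lets the opponent win at once, so sensible play treats the cells i-2..i+2 around each X as dead. The player left with no safe cell loses, so this is a normal-play take-away game on strips of safe cells.
Placing X at cell i (0-indexed) of a strip of k safe cells leaves independent strips of sizes max(0, i-2) and max(0, k-i-3). Hence G(k) = mex{ G(max(0,i-2)) XOR G(max(0,k-i-3)) : 0 <= i < k }, with G(0) = 0.
G(1): splits (0,0):0^0=0 -> mex({0}) = 1
G(2): splits (0,0):0^0=0 -> mex({0}) = 1
G(3): splits (0,0):0^0=0 -> mex({0}) = 1
G(4): splits (0,1):0^1=1 (0,0):0^0=0 -> mex({0, 1}) = 2
G(5): splits (0,2):0^1=1 (0,1):0^1=1 (0,0):0^0=0 -> mex({0, 1}) = 2
G(6) = mex({1}) = 0
G(7) = mex({0, 1, 2}) = 3
G(8) = mex({0, 1, 2}) = 3
G(9) = mex({0, 2}) = 1
G(10) = mex({0, 2, 3}) = 1
G(11) = mex({0, 3}) = 1
G(12) = mex({1, 3}) = 0
G(13) = mex({0, 1, 2, 3}) = 4
G(14) = mex({0, 1, 2}) = 3
G(15) = mex({0, 1, 2}) = 3
G(16) = mex({0, 1, 2, 4}) = 3
G(17) = mex({0, 1, 3, 4}) = 2
G(18) = mex({0, 1, 3, 4}) = 2
G(19) = mex({0, 1, 3, 5}) = 2
G(20) = mex({0, 1, 2, 3, 5}) = 4
G(21) = mex({0, 1, 2, 3, 5}) = 4
G(22) = mex({1, 2, 6}) = 0
G(23) = mex({0, 1, 2, 3, 4, 6}) = 5
G(24) = mex({0, 1, 2, 3, 4}) = 5
G(25) = mex({0, 1, 3, 4, 7}) = 2
G(26) = mex({0, 1, 3, 4, 5, 7}) = 2
G(27) = mex({0, 1, 3, 5}) = 2
G(28) = mex({0, 1, 2, 5}) = 3
G(29) = mex({0, 1, 2, 4, 5, 6}) = 3
G(30) = mex({1, 2, 4, 6}) = 0
G(31) = mex({0, 1, 2, 3, 4, 6}) = 5
G(32) = mex({1, 2, 3, 4, 7}) = 0
G(33) = mex({0, 3, 7}) = 1
G(34) = mex({0, 2, 3, 5, 7}) = 1
G(35) = mex({0, 2, 3, 5, 6}) = 1
G(36) = mex({0, 1, 2, 5, 6}) = 3
G(37) = mex({0, 1, 2, 4, 5, 6}) = 3
G(38) = mex({0, 1, 2, 4}) = 3
G(39) = mex({0, 1, 2, 3, 4, 7}) = 5
G(40) = mex({0, 1, 2, 3, 4, 5, 7}) = 6
G(41) = mex({0, 1, 2, 3, 5, 7}) = 4
G(42) = mex({0, 1, 2, 3, 5, 6, 7}) = 4
G(43) = mex({0, 2, 3, 5, 6}) = 1
G(44) = mex({1, 2, 3, 4, 5, 6}) = 0
G(45) = mex({0, 1, 2, 3, 4, 6, 7}) = 5
Therefore G(45) = 5.

5


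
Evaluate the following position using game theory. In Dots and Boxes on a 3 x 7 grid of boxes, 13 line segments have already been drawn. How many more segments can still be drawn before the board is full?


Grid: 3 x 7 boxes, i.e. 4 rows and 8 columns of dots.
Horizontal edges: (rows + 1) * cols = 4 * 7 = 28
Vertical edges: rows * (cols + 1) = 3 * 8 = 24
Total edges: 28 + 24 = 52
Edges drawn: 13
Remaining: 52 - 13 = 39

39


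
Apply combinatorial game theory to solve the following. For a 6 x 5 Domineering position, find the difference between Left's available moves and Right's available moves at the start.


Board is 6 x 5 (rows x cols).
Left (vertical) placements: (rows-1) * cols = 5 * 5 = 25
Right (horizontal) placements: rows * (cols-1) = 6 * 4 = 24
Advantage = Left - Right = 25 - 24 = 1

1


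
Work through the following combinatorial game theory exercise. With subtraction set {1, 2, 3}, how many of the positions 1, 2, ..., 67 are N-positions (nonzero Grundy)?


Subtraction set S = {1, 2, 3}, so G(n) = n mod 4.
G(n) = 0 when n is a multiple of 4.
Multiples of 4 in [1, 67]: 16
N-positions (nonzero Grundy) = 67 - 16 = 51

51


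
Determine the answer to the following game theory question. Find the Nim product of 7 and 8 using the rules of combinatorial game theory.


Nim multiplication is bilinear over XOR: (u XOR v) * w = (u*w) XOR (v*w).
So we split each operand into its bit components and XOR the pairwise Nim products.
7 = 1 + 2 + 4 (as XOR of powers of 2).
8 = 8 (as XOR of powers of 2).
Using the standard Nim-product table on single bits:
  2*2 = 3,   2*4 = 8,   2*8 = 12,
  4*4 = 6,   4*8 = 11,  8*8 = 13,
and  1*x = x (identity), k*l = l*k (commutative).
Pairwise Nim products:
  1 * 8 = 8
  2 * 8 = 12
  4 * 8 = 11
XOR them: 8 XOR 12 XOR 11 = 15.
Result: 7 * 8 = 15 (in Nim).

15


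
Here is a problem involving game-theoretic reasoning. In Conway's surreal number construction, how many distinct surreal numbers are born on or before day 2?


Day 0: {|} = 0 is born. Count = 1.
Day n: the number of surreal numbers born by day n is 2^(n+1) - 1.
By day 0: 2^1 - 1 = 1
By day 1: 2^2 - 1 = 3
By day 2: 2^3 - 1 = 7
By day 2: 7 surreal numbers.

7


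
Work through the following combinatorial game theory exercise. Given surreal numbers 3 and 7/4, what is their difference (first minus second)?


x = 3, y = 7/4
Converting to common denominator: 4
x = 12/4, y = 7/4
x - y = 3 - 7/4 = 5/4

5/4


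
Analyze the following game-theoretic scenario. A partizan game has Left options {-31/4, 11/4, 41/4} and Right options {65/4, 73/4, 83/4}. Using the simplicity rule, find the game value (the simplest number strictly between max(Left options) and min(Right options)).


Left options: {-31/4, 11/4, 41/4}, max = 41/4
Right options: {65/4, 73/4, 83/4}, min = 65/4
All options are numbers and max(Left) < min(Right), so by the simplicity theorem the value is the simplest (earliest-born) number strictly between 41/4 and 65/4.
Integers 11 through 16 all lie strictly between 41/4 and 65/4.
Among integers, the simplest (lowest birthday = smallest |n|; 0 is born on day 0, +-n on day n) is 11.
No non-integer in the interval can be simpler: if x is a non-integer in the interval, then floor(x) or ceil(x) also lies in the interval (the interval contains an integer), and both are proper prefixes of x's sign expansion, i.e. born earlier. So the game value is 11.
Game value = 11

11


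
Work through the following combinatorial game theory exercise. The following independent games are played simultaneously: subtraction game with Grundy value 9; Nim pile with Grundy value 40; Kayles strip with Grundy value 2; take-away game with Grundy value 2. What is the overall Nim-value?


By the Sprague-Grundy theorem, the Grundy value of a sum of games is the XOR of individual Grundy values.
subtraction game: Grundy value = 9. Running XOR: 0 XOR 9 = 9
Nim pile: Grundy value = 40. Running XOR: 9 XOR 40 = 33
Kayles strip: Grundy value = 2. Running XOR: 33 XOR 2 = 35
take-away game: Grundy value = 2. Running XOR: 35 XOR 2 = 33
The combined Grundy value is 33.

33


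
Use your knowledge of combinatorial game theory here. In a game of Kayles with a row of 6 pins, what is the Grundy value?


Kayles: a move removes 1 or 2 adjacent pins from a contiguous row.
Removing pins from a row of k leaves two independent rows (a, b) with a + b = k - 1 (one pin) or a + b = k - 2 (two pins); an end removal gives a = 0.
By Sprague-Grundy, G(k) = mex{ G(a) XOR G(b) } over all these splits. G(0) = 0.
G(1): splits (0,0):0^0=0 -> mex({0}) = 1
G(2): splits (0,1):0^1=1 (0,0):0^0=0 -> mex({0, 1}) = 2
G(3): splits (0,2):0^2=2 (1,1):1^1=0 (0,1):0^1=1 -> mex({0, 1, 2}) = 3
G(4): splits (0,3):0^3=3 (1,2):1^2=3 (0,2):0^2=2 (1,1):1^1=0 -> mex({0, 2, 3}) = 1
G(5): splits (0,4):0^1=1 (1,3):1^3=2 (2,2):2^2=0 (0,3):0^3=3 (1,2):1^2=3 -> mex({0, 1, 2, 3}) = 4
G(6) = mex({0, 1, 2, 4}) = 3
Therefore G(6) = 3.

3


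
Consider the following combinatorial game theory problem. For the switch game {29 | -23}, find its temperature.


The game is {29 | -23}, a switch {a | b} with numbers a > b.
Cooling {a | b} by t gives {a - t | b + t}, which stops being hot when a - t = b + t, i.e. at t = (a - b)/2. So the temperature of a switch is (a - b)/2.
Temperature = (Left option - Right option) / 2
= (29 - (-23)) / 2
= 52 / 2
= 26

26


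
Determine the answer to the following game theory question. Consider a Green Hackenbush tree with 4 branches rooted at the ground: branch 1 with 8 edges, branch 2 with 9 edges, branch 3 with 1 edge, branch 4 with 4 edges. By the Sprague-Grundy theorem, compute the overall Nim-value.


The tree has 4 branches from the ground vertex.
In Green Hackenbush, the Nim-value of a simple path of length k is k.
Branch 1: length 8, Nim-value = 8
Branch 2: length 9, Nim-value = 9
Branch 3: length 1, Nim-value = 1
Branch 4: length 4, Nim-value = 4
Total Nim-value = XOR of all branch values:
0 XOR 8 = 8
8 XOR 9 = 1
1 XOR 1 = 0
0 XOR 4 = 4
Nim-value of the tree = 4

4


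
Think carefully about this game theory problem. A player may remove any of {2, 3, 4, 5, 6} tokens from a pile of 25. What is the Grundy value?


The subtraction set is S = {2, 3, 4, 5, 6}.
G(k) = mex{ G(k - s) : s in S, s <= k }. We compute iteratively: G(0) = 0.
G(1) = mex({}) = 0
G(2) = mex({0}) = 1
G(3) = mex({0}) = 1
G(4) = mex({0, 1}) = 2
G(5) = mex({0, 1}) = 2
G(6) = mex({0, 1, 2}) = 3
G(7) = mex({0, 1, 2}) = 3
G(8) = mex({1, 2, 3}) = 0
G(9) = mex({1, 2, 3}) = 0
G(10) = mex({0, 2, 3}) = 1
G(11) = mex({0, 2, 3}) = 1
G(12) = mex({0, 1, 3}) = 2
G(13) = mex({0, 1, 3}) = 2
Observe that G(8)..G(13) = 0, 0, 1, 1, 2, 2 repeats G(0)..G(5) = 0, 0, 1, 1, 2, 2.
For k >= max(S) = 6, G(k) is determined by the previous 6 values G(k-6)..G(k-1); a window of 6 consecutive values has recurred shifted by 8, so by induction G(k + 8) = G(k) for all k >= 0: the sequence is periodic from the start with period 8.
One period: G(0..7) = 0, 0, 1, 1, 2, 2, 3, 3.
25 mod 8 = 1, so G(25) = G(1) = 0.

0


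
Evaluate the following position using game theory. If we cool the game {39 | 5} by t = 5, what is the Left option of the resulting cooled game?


Original game: {39 | 5} (a switch {a | b} with a > b).
Cooling by t (for t below the temperature (a - b)/2 = 17) taxes each move by t: {a | b} cooled by t is {a - t | b + t}.
Cooling amount: t = 5
Cooled Left option: 39 - 5 = 34
Cooled Right option: 5 + 5 = 10
Cooled game: {34 | 10}
Left option = 34

34


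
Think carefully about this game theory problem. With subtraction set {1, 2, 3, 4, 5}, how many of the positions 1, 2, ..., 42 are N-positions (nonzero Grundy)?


Subtraction set S = {1, 2, 3, 4, 5}, so G(n) = n mod 6.
G(n) = 0 when n is a multiple of 6.
Multiples of 6 in [1, 42]: 7
N-positions (nonzero Grundy) = 42 - 7 = 35

35


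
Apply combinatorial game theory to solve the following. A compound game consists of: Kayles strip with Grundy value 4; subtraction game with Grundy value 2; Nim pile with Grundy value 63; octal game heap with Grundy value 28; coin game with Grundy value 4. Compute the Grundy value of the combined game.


By the Sprague-Grundy theorem, the Grundy value of a sum of games is the XOR of individual Grundy values.
Kayles strip: Grundy value = 4. Running XOR: 0 XOR 4 = 4
subtraction game: Grundy value = 2. Running XOR: 4 XOR 2 = 6
Nim pile: Grundy value = 63. Running XOR: 6 XOR 63 = 57
octal game heap: Grundy value = 28. Running XOR: 57 XOR 28 = 37
coin game: Grundy value = 4. Running XOR: 37 XOR 4 = 33
The combined Grundy value is 33.

33


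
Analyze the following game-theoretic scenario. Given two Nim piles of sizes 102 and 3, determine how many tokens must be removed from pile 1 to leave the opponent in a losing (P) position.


Piles: 102 and 3
Current XOR: 102 XOR 3 = 101 (non-zero, so this is an N-position).
To make the XOR zero, we need to find a move that balances the piles.
For pile 1 (size 102): target = 102 XOR 101 = 3
We reduce pile 1 from 102 to 3.
Tokens removed: 102 - 3 = 99
Verification: 3 XOR 3 = 0

99


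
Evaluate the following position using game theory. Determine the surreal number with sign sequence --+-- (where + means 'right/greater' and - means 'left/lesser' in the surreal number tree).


Sign expansion: --+--
Rule: track bounds (lo, hi), initially (-inf, +inf). On '+', the current value becomes lo and we move to the simplest number in (value, hi): value + 1 if hi = +inf, otherwise the midpoint (value + hi)/2. On '-', the current value becomes hi and we move to value - 1 if lo = -inf, otherwise the midpoint (lo + value)/2.
Start at 0.
Step 1: sign = -, move left. Bounds: (-inf, 0). Value = -1
Step 2: sign = -, move left. Bounds: (-inf, -1). Value = -2
Step 3: sign = +, move right. Bounds: (-2, -1). Value = -3/2
Step 4: sign = -, move left. Bounds: (-2, -3/2). Value = -7/4
Step 5: sign = -, move left. Bounds: (-2, -7/4). Value = -15/8
The surreal number with sign expansion --+-- is -15/8.

-15/8


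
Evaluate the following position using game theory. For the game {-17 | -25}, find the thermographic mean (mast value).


Game = {-17 | -25}, a switch {a | b} with numbers a > b.
Its thermograph has left wall a - t and right wall b + t, which meet at t = (a - b)/2, where both equal (a + b)/2. So the mast (mean value) is at (a + b)/2.
Mean = (-17 + (-25))/2 = -42/2 = -21

-21


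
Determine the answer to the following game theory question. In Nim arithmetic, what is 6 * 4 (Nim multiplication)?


Nim multiplication is bilinear over XOR: (u XOR v) * w = (u*w) XOR (v*w).
So we split each operand into its bit components and XOR the pairwise Nim products.
6 = 2 + 4 (as XOR of powers of 2).
4 = 4 (as XOR of powers of 2).
Using the standard Nim-product table on single bits:
  2*2 = 3,   2*4 = 8,   2*8 = 12,
  4*4 = 6,   4*8 = 11,  8*8 = 13,
and  1*x = x (identity), k*l = l*k (commutative).
Pairwise Nim products:
  2 * 4 = 8
  4 * 4 = 6
XOR them: 8 XOR 6 = 14.
Result: 6 * 4 = 14 (in Nim).

14


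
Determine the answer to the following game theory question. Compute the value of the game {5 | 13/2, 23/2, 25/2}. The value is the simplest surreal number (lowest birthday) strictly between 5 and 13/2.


Left options: {5}, max = 5
Right options: {13/2, 23/2, 25/2}, min = 13/2
All options are numbers and max(Left) < min(Right), so by the simplicity theorem the value is the simplest (earliest-born) number strictly between 5 and 13/2.
The only integer strictly between 5 and 13/2 is 6.
No non-integer in the interval can be simpler: if x is a non-integer in the interval, then floor(x) or ceil(x) also lies in the interval (the interval contains an integer), and both are proper prefixes of x's sign expansion, i.e. born earlier. So the game value is 6.
Game value = 6

6


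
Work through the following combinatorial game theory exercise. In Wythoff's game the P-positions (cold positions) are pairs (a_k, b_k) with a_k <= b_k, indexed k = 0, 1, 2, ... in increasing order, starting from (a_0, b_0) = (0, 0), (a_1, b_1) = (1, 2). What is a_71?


By Wythoff's theorem, a_k = floor(k * phi) and b_k = floor(k * phi^2) = a_k + k, where phi = (1 + sqrt(5))/2 is the golden ratio.
phi = (1 + sqrt(5))/2 = 1.618034
k = 71
k * phi = 71 * 1.618034 = 114.880413
a_71 = floor(k * phi) = 114

114


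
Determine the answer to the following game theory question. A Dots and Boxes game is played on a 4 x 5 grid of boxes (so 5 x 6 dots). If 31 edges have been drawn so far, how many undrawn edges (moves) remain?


Grid: 4 x 5 boxes, i.e. 5 rows and 6 columns of dots.
Horizontal edges: (rows + 1) * cols = 5 * 5 = 25
Vertical edges: rows * (cols + 1) = 4 * 6 = 24
Total edges: 25 + 24 = 49
Edges drawn: 31
Remaining: 49 - 31 = 18

18


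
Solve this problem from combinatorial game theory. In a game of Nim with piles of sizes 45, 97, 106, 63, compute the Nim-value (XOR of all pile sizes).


We need the XOR (exclusive or) of all pile sizes.
After XOR-ing pile 1 (size 45): 0 XOR 45 = 45
After XOR-ing pile 2 (size 97): 45 XOR 97 = 76
After XOR-ing pile 3 (size 106): 76 XOR 106 = 38
After XOR-ing pile 4 (size 63): 38 XOR 63 = 25
The Nim-value of this position is 25.

25


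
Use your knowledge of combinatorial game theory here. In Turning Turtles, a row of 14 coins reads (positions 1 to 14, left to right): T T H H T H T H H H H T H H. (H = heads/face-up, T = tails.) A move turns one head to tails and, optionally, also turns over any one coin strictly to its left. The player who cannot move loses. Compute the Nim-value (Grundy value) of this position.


Coins: T T H H T H T H H H H T H H
Key fact: a single head at position k behaves exactly like a Nim heap of size k (turning it to T and optionally flipping a coin at j < k corresponds to moving the heap from k to j, or to 0), and heads combine as a disjunctive sum (two heads at the same place would cancel, matching j XOR j = 0). So the Nim-value is the XOR of the 1-indexed positions of the heads.
Face-up positions (1-indexed): [3, 4, 6, 8, 9, 10, 11, 13, 14]
XOR 0 with 3: 0 XOR 3 = 3
XOR 3 with 4: 3 XOR 4 = 7
XOR 7 with 6: 7 XOR 6 = 1
XOR 1 with 8: 1 XOR 8 = 9
XOR 9 with 9: 9 XOR 9 = 0
XOR 0 with 10: 0 XOR 10 = 10
XOR 10 with 11: 10 XOR 11 = 1
XOR 1 with 13: 1 XOR 13 = 12
XOR 12 with 14: 12 XOR 14 = 2
Nim-value = 2

2


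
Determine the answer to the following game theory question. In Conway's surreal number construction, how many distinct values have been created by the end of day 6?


Day 0: {|} = 0 is born. Count = 1.
Day n: the number of surreal numbers born by day n is 2^(n+1) - 1.
By day 0: 2^1 - 1 = 1
By day 1: 2^2 - 1 = 3
By day 2: 2^3 - 1 = 7
By day 3: 2^4 - 1 = 15
By day 4: 2^5 - 1 = 31
By day 5: 2^6 - 1 = 63
By day 6: 2^7 - 1 = 127
By day 6: 127 surreal numbers.

127


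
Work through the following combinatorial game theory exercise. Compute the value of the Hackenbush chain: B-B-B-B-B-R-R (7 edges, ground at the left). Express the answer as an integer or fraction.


Edges (from ground): B-B-B-B-B-R-R
By Berlekamp's sign-expansion rule, a Blue-Red Hackenbush stalk has the value of the surreal number whose sign sequence is the edge sequence with B -> + and R -> -.
Sign sequence: +++++--
Trace the sign expansion in the surreal number tree, starting from 0:
Edge 1: B (sign +) -> bounds (0, +inf), value = 1
Edge 2: B (sign +) -> bounds (1, +inf), value = 2
Edge 3: B (sign +) -> bounds (2, +inf), value = 3
Edge 4: B (sign +) -> bounds (3, +inf), value = 4
Edge 5: B (sign +) -> bounds (4, +inf), value = 5
Edge 6: R (sign -) -> bounds (4, 5), value = 9/2
Edge 7: R (sign -) -> bounds (4, 9/2), value = 17/4
Game value = 17/4

17/4


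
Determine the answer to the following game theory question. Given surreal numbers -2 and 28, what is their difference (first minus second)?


x = -2, y = 28
x - y = -2 - 28 = -30

-30


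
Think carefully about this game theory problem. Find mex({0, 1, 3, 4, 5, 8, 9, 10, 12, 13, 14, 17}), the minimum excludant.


Set = {0, 1, 3, 4, 5, 8, 9, 10, 12, 13, 14, 17}
0 is in the set.
1 is in the set.
2 is NOT in the set. This is the mex.
mex = 2

2


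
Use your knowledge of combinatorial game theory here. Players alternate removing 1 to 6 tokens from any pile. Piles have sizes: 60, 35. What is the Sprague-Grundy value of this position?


Subtraction set: {1, 2, 3, 4, 5, 6}
For this subtraction set, G(n) = n mod 7 (period = max + 1 = 7).
Pile 1 (size 60): G(60) = 60 mod 7 = 4
Pile 2 (size 35): G(35) = 35 mod 7 = 0
Total Grundy value = XOR of all: 4 XOR 0 = 4

4


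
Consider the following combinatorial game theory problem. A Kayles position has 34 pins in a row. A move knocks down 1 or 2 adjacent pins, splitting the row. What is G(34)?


Kayles: a move removes 1 or 2 adjacent pins from a contiguous row.
Removing pins from a row of k leaves two independent rows (a, b) with a + b = k - 1 (one pin) or a + b = k - 2 (two pins); an end removal gives a = 0.
By Sprague-Grundy, G(k) = mex{ G(a) XOR G(b) } over all these splits. G(0) = 0.
G(1): splits (0,0):0^0=0 -> mex({0}) = 1
G(2): splits (0,1):0^1=1 (0,0):0^0=0 -> mex({0, 1}) = 2
G(3): splits (0,2):0^2=2 (1,1):1^1=0 (0,1):0^1=1 -> mex({0, 1, 2}) = 3
G(4): splits (0,3):0^3=3 (1,2):1^2=3 (0,2):0^2=2 (1,1):1^1=0 -> mex({0, 2, 3}) = 1
G(5): splits (0,4):0^1=1 (1,3):1^3=2 (2,2):2^2=0 (0,3):0^3=3 (1,2):1^2=3 -> mex({0, 1, 2, 3}) = 4
G(6) = mex({0, 1, 2, 4}) = 3
G(7) = mex({0, 1, 3, 4, 5}) = 2
G(8) = mex({0, 2, 3, 5, 6}) = 1
G(9) = mex({0, 1, 2, 3, 6, 7}) = 4
G(10) = mex({0, 1, 3, 4, 5, 7}) = 2
G(11) = mex({0, 1, 2, 3, 4, 5}) = 6
G(12) = mex({0, 1, 2, 3, 5, 6, 7}) = 4
G(13) = mex({0, 2, 3, 4, 6, 7}) = 1
G(14) = mex({0, 1, 4, 5, 6, 7}) = 2
G(15) = mex({0, 1, 2, 3, 4, 5, 6}) = 7
G(16) = mex({0, 2, 3, 5, 6, 7}) = 1
G(17) = mex({0, 1, 2, 3, 5, 6, 7}) = 4
G(18) = mex({0, 1, 2, 4, 5, 6}) = 3
G(19) = mex({0, 1, 3, 4, 5, 7}) = 2
G(20) = mex({0, 2, 3, 4, 5, 6, 7}) = 1
G(21) = mex({0, 1, 2, 3, 5, 6, 7}) = 4
G(22) = mex({0, 1, 2, 3, 4, 5, 7}) = 6
G(23) = mex({0, 1, 2, 3, 4, 5, 6}) = 7
G(24) = mex({0, 1, 2, 3, 5, 6, 7}) = 4
G(25) = mex({0, 2, 3, 4, 6, 7}) = 1
G(26) = mex({0, 1, 3, 4, 5, 6, 7}) = 2
G(27) = mex({0, 1, 2, 3, 4, 5, 6, 7}) = 8
G(28) = mex({0, 1, 2, 3, 4, 6, 7, 8}) = 5
G(29) = mex({0, 1, 2, 3, 5, 6, 7, 8, 9}) = 4
G(30) = mex({0, 1, 2, 3, 4, 5, 6, 9, 10}) = 7
G(31) = mex({0, 1, 3, 4, 5, 7, 10, 11}) = 2
G(32) = mex({0, 2, 3, 4, 5, 6, 7, 9, 11}) = 1
G(33) = mex({0, 1, 2, 3, 4, 5, 6, 7, 9, 12}) = 8
G(34) = mex({0, 1, 2, 3, 4, 5, 7, 8, 11, 12}) = 6
Therefore G(34) = 6.

6


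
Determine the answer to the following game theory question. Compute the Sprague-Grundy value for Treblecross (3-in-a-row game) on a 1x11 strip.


Treblecross: place X on empty cells; 3-in-a-row wins.
Playing within two cells of an existing X lets the opponent win at once, so sensible play treats the cells i-2..i+2 around each X as dead. The player left with no safe cell loses, so this is a normal-play take-away game on strips of safe cells.
Placing X at cell i (0-indexed) of a strip of k safe cells leaves independent strips of sizes max(0, i-2) and max(0, k-i-3). Hence G(k) = mex{ G(max(0,i-2)) XOR G(max(0,k-i-3)) : 0 <= i < k }, with G(0) = 0.
G(1): splits (0,0):0^0=0 -> mex({0}) = 1
G(2): splits (0,0):0^0=0 -> mex({0}) = 1
G(3): splits (0,0):0^0=0 -> mex({0}) = 1
G(4): splits (0,1):0^1=1 (0,0):0^0=0 -> mex({0, 1}) = 2
G(5): splits (0,2):0^1=1 (0,1):0^1=1 (0,0):0^0=0 -> mex({0, 1}) = 2
G(6) = mex({1}) = 0
G(7) = mex({0, 1, 2}) = 3
G(8) = mex({0, 1, 2}) = 3
G(9) = mex({0, 2}) = 1
G(10) = mex({0, 2, 3}) = 1
G(11) = mex({0, 3}) = 1
Therefore G(11) = 1.

1


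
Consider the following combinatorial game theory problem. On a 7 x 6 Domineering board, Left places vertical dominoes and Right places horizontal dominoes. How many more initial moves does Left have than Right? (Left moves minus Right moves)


Board is 7 x 6 (rows x cols).
Left (vertical) placements: (rows-1) * cols = 6 * 6 = 36
Right (horizontal) placements: rows * (cols-1) = 7 * 5 = 35
Advantage = Left - Right = 36 - 35 = 1

1


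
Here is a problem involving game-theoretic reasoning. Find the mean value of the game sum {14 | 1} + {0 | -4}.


G1 = {14 | 1}, G2 = {0 | -4}
Each is a switch {a | b} with numbers a > b; its mean value is (a + b)/2, and mean value is additive over game sums: m(G1 + G2) = m(G1) + m(G2).
Mean of G1 = (14 + (1))/2 = 15/2 = 15/2
Mean of G2 = (0 + (-4))/2 = -4/2 = -2
Mean of G1 + G2 = 15/2 + -2 = 11/2

11/2


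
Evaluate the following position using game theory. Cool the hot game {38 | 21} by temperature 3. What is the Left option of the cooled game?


Original game: {38 | 21} (a switch {a | b} with a > b).
Cooling by t (for t below the temperature (a - b)/2 = 17/2) taxes each move by t: {a | b} cooled by t is {a - t | b + t}.
Cooling amount: t = 3
Cooled Left option: 38 - 3 = 35
Cooled Right option: 21 + 3 = 24
Cooled game: {35 | 24}
Left option = 35

35


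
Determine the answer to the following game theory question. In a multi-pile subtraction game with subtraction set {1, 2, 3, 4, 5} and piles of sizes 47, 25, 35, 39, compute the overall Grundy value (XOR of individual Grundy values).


Subtraction set: {1, 2, 3, 4, 5}
For this subtraction set, G(n) = n mod 6 (period = max + 1 = 6).
Pile 1 (size 47): G(47) = 47 mod 6 = 5
Pile 2 (size 25): G(25) = 25 mod 6 = 1
Pile 3 (size 35): G(35) = 35 mod 6 = 5
Pile 4 (size 39): G(39) = 39 mod 6 = 3
Total Grundy value = XOR of all: 5 XOR 1 XOR 5 XOR 3 = 2

2


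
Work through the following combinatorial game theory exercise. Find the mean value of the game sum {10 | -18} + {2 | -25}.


G1 = {10 | -18}, G2 = {2 | -25}
Each is a switch {a | b} with numbers a > b; its mean value is (a + b)/2, and mean value is additive over game sums: m(G1 + G2) = m(G1) + m(G2).
Mean of G1 = (10 + (-18))/2 = -8/2 = -4
Mean of G2 = (2 + (-25))/2 = -23/2 = -23/2
Mean of G1 + G2 = -4 + -23/2 = -31/2

-31/2


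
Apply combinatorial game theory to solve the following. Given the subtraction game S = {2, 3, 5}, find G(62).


The subtraction set is S = {2, 3, 5}.
G(k) = mex{ G(k - s) : s in S, s <= k }. We compute iteratively: G(0) = 0.
G(1) = mex({}) = 0
G(2) = mex({0}) = 1
G(3) = mex({0}) = 1
G(4) = mex({0, 1}) = 2
G(5) = mex({0, 1}) = 2
G(6) = mex({0, 1, 2}) = 3
G(7) = mex({1, 2}) = 0
G(8) = mex({1, 2, 3}) = 0
G(9) = mex({0, 2, 3}) = 1
G(10) = mex({0, 2}) = 1
G(11) = mex({0, 1, 3}) = 2
Observe that G(7)..G(11) = 0, 0, 1, 1, 2 repeats G(0)..G(4) = 0, 0, 1, 1, 2.
For k >= max(S) = 5, G(k) is determined by the previous 5 values G(k-5)..G(k-1); a window of 5 consecutive values has recurred shifted by 7, so by induction G(k + 7) = G(k) for all k >= 0: the sequence is periodic from the start with period 7.
One period: G(0..6) = 0, 0, 1, 1, 2, 2, 3.
62 mod 7 = 6, so G(62) = G(6) = 3.

3


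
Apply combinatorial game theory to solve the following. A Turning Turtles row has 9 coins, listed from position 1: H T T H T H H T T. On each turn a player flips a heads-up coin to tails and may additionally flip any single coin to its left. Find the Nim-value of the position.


Coins: H T T H T H H T T
Key fact: a single head at position k behaves exactly like a Nim heap of size k (turning it to T and optionally flipping a coin at j < k corresponds to moving the heap from k to j, or to 0), and heads combine as a disjunctive sum (two heads at the same place would cancel, matching j XOR j = 0). So the Nim-value is the XOR of the 1-indexed positions of the heads.
Face-up positions (1-indexed): [1, 4, 6, 7]
XOR 0 with 1: 0 XOR 1 = 1
XOR 1 with 4: 1 XOR 4 = 5
XOR 5 with 6: 5 XOR 6 = 3
XOR 3 with 7: 3 XOR 7 = 4
Nim-value = 4

4


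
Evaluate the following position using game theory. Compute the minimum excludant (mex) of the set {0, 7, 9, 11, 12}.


Set = {0, 7, 9, 11, 12}
0 is in the set.
1 is NOT in the set. This is the mex.
mex = 1

1


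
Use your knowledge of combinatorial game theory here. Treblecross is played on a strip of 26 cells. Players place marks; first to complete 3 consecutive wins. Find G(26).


Treblecross: place X on empty cells; 3-in-a-row wins.
Playing within two cells of an existing X lets the opponent win at once, so sensible play treats the cells i-2..i+2 around each X as dead. The player left with no safe cell loses, so this is a normal-play take-away game on strips of safe cells.
Placing X at cell i (0-indexed) of a strip of k safe cells leaves independent strips of sizes max(0, i-2) and max(0, k-i-3). Hence G(k) = mex{ G(max(0,i-2)) XOR G(max(0,k-i-3)) : 0 <= i < k }, with G(0) = 0.
G(1): splits (0,0):0^0=0 -> mex({0}) = 1
G(2): splits (0,0):0^0=0 -> mex({0}) = 1
G(3): splits (0,0):0^0=0 -> mex({0}) = 1
G(4): splits (0,1):0^1=1 (0,0):0^0=0 -> mex({0, 1}) = 2
G(5): splits (0,2):0^1=1 (0,1):0^1=1 (0,0):0^0=0 -> mex({0, 1}) = 2
G(6) = mex({1}) = 0
G(7) = mex({0, 1, 2}) = 3
G(8) = mex({0, 1, 2}) = 3
G(9) = mex({0, 2}) = 1
G(10) = mex({0, 2, 3}) = 1
G(11) = mex({0, 3}) = 1
G(12) = mex({1, 3}) = 0
G(13) = mex({0, 1, 2, 3}) = 4
G(14) = mex({0, 1, 2}) = 3
G(15) = mex({0, 1, 2}) = 3
G(16) = mex({0, 1, 2, 4}) = 3
G(17) = mex({0, 1, 3, 4}) = 2
G(18) = mex({0, 1, 3, 4}) = 2
G(19) = mex({0, 1, 3, 5}) = 2
G(20) = mex({0, 1, 2, 3, 5}) = 4
G(21) = mex({0, 1, 2, 3, 5}) = 4
G(22) = mex({1, 2, 6}) = 0
G(23) = mex({0, 1, 2, 3, 4, 6}) = 5
G(24) = mex({0, 1, 2, 3, 4}) = 5
G(25) = mex({0, 1, 3, 4, 7}) = 2
G(26) = mex({0, 1, 3, 4, 5, 7}) = 2
Therefore G(26) = 2.

2


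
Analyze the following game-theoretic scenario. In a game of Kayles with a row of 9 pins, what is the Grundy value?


Kayles: a move removes 1 or 2 adjacent pins from a contiguous row.
Removing pins from a row of k leaves two independent rows (a, b) with a + b = k - 1 (one pin) or a + b = k - 2 (two pins); an end removal gives a = 0.
By Sprague-Grundy, G(k) = mex{ G(a) XOR G(b) } over all these splits. G(0) = 0.
G(1): splits (0,0):0^0=0 -> mex({0}) = 1
G(2): splits (0,1):0^1=1 (0,0):0^0=0 -> mex({0, 1}) = 2
G(3): splits (0,2):0^2=2 (1,1):1^1=0 (0,1):0^1=1 -> mex({0, 1, 2}) = 3
G(4): splits (0,3):0^3=3 (1,2):1^2=3 (0,2):0^2=2 (1,1):1^1=0 -> mex({0, 2, 3}) = 1
G(5): splits (0,4):0^1=1 (1,3):1^3=2 (2,2):2^2=0 (0,3):0^3=3 (1,2):1^2=3 -> mex({0, 1, 2, 3}) = 4
G(6) = mex({0, 1, 2, 4}) = 3
G(7) = mex({0, 1, 3, 4, 5}) = 2
G(8) = mex({0, 2, 3, 5, 6}) = 1
G(9) = mex({0, 1, 2, 3, 6, 7}) = 4
Therefore G(9) = 4.

4


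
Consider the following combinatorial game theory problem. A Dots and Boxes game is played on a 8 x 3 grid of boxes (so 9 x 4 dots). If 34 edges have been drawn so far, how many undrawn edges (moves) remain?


Grid: 8 x 3 boxes, i.e. 9 rows and 4 columns of dots.
Horizontal edges: (rows + 1) * cols = 9 * 3 = 27
Vertical edges: rows * (cols + 1) = 8 * 4 = 32
Total edges: 27 + 32 = 59
Edges drawn: 34
Remaining: 59 - 34 = 25

25


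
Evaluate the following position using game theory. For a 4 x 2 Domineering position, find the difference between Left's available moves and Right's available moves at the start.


Board is 4 x 2 (rows x cols).
Left (vertical) placements: (rows-1) * cols = 3 * 2 = 6
Right (horizontal) placements: rows * (cols-1) = 4 * 1 = 4
Advantage = Left - Right = 6 - 4 = 2

2


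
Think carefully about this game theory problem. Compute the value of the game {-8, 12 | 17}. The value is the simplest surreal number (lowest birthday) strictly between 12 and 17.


Left options: {-8, 12}, max = 12
Right options: {17}, min = 17
All options are numbers and max(Left) < min(Right), so by the simplicity theorem the value is the simplest (earliest-born) number strictly between 12 and 17.
Integers 13 through 16 all lie strictly between 12 and 17.
Among integers, the simplest (lowest birthday = smallest |n|; 0 is born on day 0, +-n on day n) is 13.
No non-integer in the interval can be simpler: if x is a non-integer in the interval, then floor(x) or ceil(x) also lies in the interval (the interval contains an integer), and both are proper prefixes of x's sign expansion, i.e. born earlier. So the game value is 13.
Game value = 13

13


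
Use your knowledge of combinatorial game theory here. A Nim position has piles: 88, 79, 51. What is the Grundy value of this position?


We need the XOR (exclusive or) of all pile sizes.
After XOR-ing pile 1 (size 88): 0 XOR 88 = 88
After XOR-ing pile 2 (size 79): 88 XOR 79 = 23
After XOR-ing pile 3 (size 51): 23 XOR 51 = 36
The Nim-value of this position is 36.

36
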